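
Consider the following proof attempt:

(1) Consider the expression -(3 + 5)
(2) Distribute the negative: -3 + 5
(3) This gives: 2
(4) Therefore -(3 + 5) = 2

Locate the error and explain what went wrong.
Step 2: Distribute the negative: -3 + 5

Step 2 incorrectly distributes the negative sign. The correct distribution is -(3 + 5) = -3 - 5 = -8. The negative must be applied to both terms, not just the first. The error treats -(3 + 5) as -3 + 5, which equals 2 instead of -8.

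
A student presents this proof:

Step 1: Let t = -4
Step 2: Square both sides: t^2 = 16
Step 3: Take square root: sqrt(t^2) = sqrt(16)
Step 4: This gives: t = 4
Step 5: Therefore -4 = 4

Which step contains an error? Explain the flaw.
Step 4: This gives: t = 4

Step 4 incorrectly states that sqrt(t^2) = t. The correct identity is sqrt(t^2) = |t|. Since t = -4 < 0, we have sqrt(t^2) = |-4| = 4, not t = -4.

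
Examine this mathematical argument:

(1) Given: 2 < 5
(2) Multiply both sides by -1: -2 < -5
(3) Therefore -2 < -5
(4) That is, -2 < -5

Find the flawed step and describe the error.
Step 2: Multiply both sides by -1: -2 < -5

Step 2 multiplies both sides by -1 but fails to reverse the inequality sign. When multiplying (or dividing) an inequality by a negative number, the direction must be reversed. Since 2 < 5, we should get -2 > -5, i.e., -2 > -5.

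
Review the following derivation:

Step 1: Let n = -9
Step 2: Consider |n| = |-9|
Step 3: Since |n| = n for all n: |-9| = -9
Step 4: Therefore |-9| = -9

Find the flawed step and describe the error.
Step 3: Since |n| = n for all n: |-9| = -9

Step 3 incorrectly states that |n| = n for all n. The correct definition is |n| = n when n >= 0, and |n| = -n when n < 0. Since -9 < 0, we have |-9| = -(-9) = 9, not -9.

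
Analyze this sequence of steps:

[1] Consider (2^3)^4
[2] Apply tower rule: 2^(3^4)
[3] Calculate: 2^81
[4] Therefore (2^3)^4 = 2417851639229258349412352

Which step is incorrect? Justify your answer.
Step 2: Apply tower rule: 2^(3^4)

Step 2 incorrectly states that (a^b)^c = a^(b^c). The correct rule is (a^b)^c = a^(b×c). The actual value is (2^3)^4 = 2^12 = 4096, not 2^81 = 2417851639229258349412352.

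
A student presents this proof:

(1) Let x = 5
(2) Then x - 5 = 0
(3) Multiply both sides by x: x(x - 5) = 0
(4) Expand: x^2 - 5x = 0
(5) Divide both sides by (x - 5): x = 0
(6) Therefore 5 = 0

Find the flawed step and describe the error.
Step 5: Divide both sides by (x - 5): x = 0

Step 5 divides both sides by (x - 5). However, since x = 5, we have (x - 5) = 0. Division by zero is undefined, making this step invalid.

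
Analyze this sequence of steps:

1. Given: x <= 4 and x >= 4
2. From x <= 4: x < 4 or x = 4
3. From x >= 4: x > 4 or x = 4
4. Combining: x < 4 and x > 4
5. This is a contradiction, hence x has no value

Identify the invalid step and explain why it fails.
Step 4: Combining: x < 4 and x > 4

Step 4 incorrectly combines the conditions. From x <= 4 and x >= 4, the intersection is x = 4. The error treats the 'or' cases as 'and' requirements. The correct conclusion is that x = 4 is the unique solution, not that no solution exists.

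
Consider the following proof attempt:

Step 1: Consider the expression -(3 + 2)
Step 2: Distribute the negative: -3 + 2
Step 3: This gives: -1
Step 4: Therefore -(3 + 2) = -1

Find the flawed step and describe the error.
Step 2: Distribute the negative: -3 + 2

Step 2 incorrectly distributes the negative sign. The correct distribution is -(3 + 2) = -3 - 2 = -5. The negative must be applied to both terms, not just the first. The error treats -(3 + 2) as -3 + 2, which equals -1 instead of -5.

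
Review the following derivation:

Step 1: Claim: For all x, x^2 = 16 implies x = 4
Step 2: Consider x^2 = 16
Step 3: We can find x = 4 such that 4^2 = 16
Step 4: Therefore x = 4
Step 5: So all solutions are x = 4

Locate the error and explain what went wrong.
Step 4: Therefore x = 4

Step 4 incorrectly concludes that x = 4 is the only solution. The proof shows that x = 4 is A solution (existence), but does not show it is the ONLY solution (uniqueness). In fact, x = -4 is also a solution since (-4)^2 = 16. Finding one solution doesn't prove there are no others.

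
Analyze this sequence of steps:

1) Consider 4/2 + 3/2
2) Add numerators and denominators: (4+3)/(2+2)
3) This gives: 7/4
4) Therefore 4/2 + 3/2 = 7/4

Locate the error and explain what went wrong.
Step 2: Add numerators and denominators: (4+3)/(2+2)

Step 2 incorrectly adds fractions by separately adding numerators and denominators. This is wrong. The correct method requires a common denominator: 4/2 + 3/2 = (4×2 + 3×2)/(2×2) = 14/4 = 7/2. The method used gives 7/4, which is different.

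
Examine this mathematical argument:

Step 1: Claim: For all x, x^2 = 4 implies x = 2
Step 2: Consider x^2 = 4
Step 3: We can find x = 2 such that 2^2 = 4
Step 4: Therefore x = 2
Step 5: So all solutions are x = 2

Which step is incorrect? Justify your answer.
Step 4: Therefore x = 2

Step 4 incorrectly concludes that x = 2 is the only solution. The proof shows that x = 2 is A solution (existence), but does not show it is the ONLY solution (uniqueness). In fact, x = -2 is also a solution since (-2)^2 = 4. Finding one solution doesn't prove there are no others.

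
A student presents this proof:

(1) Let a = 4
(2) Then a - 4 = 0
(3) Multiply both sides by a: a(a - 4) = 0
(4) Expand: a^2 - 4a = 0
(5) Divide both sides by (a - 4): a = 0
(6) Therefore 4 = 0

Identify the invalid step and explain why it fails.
Step 5: Divide both sides by (a - 4): a = 0

Step 5 divides both sides by (a - 4). However, since a = 4, we have (a - 4) = 0. Division by zero is undefined, making this step invalid.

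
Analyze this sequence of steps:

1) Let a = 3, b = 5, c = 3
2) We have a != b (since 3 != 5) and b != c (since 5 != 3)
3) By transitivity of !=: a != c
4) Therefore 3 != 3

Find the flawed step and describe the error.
Step 3: By transitivity of !=: a != c

Step 3 incorrectly applies transitivity to the '!=' relation. Transitivity states: if a R b and b R c, then a R c. However, '!=' is not transitive. Counterexample: 3 != 5 and 5 != 3, but 3 = 3 (both equal 3). Transitivity holds for relations like <, <=, =, but not for !=.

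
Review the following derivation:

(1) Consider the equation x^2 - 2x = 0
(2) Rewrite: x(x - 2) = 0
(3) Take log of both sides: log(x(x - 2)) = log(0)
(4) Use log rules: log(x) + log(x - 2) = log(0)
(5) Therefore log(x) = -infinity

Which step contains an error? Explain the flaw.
Step 3: Take log of both sides: log(x(x - 2)) = log(0)

Step 3 takes the logarithm of both sides, resulting in log(0) on the right side. The logarithm is only defined for positive numbers; log(0) is undefined (approaches negative infinity). This operation is invalid.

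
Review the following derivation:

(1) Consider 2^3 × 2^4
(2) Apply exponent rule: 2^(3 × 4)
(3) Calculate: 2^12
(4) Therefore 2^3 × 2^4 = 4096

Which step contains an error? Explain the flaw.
Step 2: Apply exponent rule: 2^(3 × 4)

Step 2 incorrectly states that a^b × a^c = a^(b×c). The correct rule is a^b × a^c = a^(b+c). The actual value is 2^3 × 2^4 = 2^7 = 128, not 2^12 = 4096.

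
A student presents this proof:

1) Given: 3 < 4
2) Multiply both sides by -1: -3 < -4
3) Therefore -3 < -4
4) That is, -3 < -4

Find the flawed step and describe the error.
Step 2: Multiply both sides by -1: -3 < -4

Step 2 multiplies both sides by -1 but fails to reverse the inequality sign. When multiplying (or dividing) an inequality by a negative number, the direction must be reversed. Since 3 < 4, we should get -3 > -4, i.e., -3 > -4.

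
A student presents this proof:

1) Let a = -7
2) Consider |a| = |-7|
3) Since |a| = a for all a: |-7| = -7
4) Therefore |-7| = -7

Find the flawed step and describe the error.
Step 3: Since |a| = a for all a: |-7| = -7

Step 3 incorrectly states that |a| = a for all a. The correct definition is |a| = a when a >= 0, and |a| = -a when a < 0. Since -7 < 0, we have |-7| = -(-7) = 7, not -7.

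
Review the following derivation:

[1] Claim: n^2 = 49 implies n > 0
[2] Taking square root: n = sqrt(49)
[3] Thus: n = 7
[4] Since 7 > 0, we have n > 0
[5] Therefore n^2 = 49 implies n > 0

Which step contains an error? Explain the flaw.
Step 2: Taking square root: n = sqrt(49)

Step 2 takes the square root and assumes the positive root only. The equation n^2 = 49 actually has two solutions: n = 7 and n = -7. The proof silently assumes n > 0 without justification, then uses this assumption to conclude n > 0, which is circular. The counterexample n = -7 shows the claim is false.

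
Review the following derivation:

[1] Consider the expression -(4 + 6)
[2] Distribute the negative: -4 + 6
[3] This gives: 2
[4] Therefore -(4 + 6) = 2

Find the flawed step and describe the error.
Step 2: Distribute the negative: -4 + 6

Step 2 incorrectly distributes the negative sign. The correct distribution is -(4 + 6) = -4 - 6 = -10. The negative must be applied to both terms, not just the first. The error treats -(4 + 6) as -4 + 6, which equals 2 instead of -10.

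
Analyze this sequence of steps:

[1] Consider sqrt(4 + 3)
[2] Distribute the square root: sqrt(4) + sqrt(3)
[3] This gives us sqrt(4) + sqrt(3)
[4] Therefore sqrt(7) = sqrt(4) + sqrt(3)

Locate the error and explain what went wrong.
Step 2: Distribute the square root: sqrt(4) + sqrt(3)

Step 2 incorrectly 'distributes' the square root over addition. The square root function does not distribute: sqrt(a + b) ≠ sqrt(a) + sqrt(b). In fact, sqrt(4 + 3) = sqrt(7) ≈ 2.6458, while sqrt(4) + sqrt(3) ≈ 3.7321.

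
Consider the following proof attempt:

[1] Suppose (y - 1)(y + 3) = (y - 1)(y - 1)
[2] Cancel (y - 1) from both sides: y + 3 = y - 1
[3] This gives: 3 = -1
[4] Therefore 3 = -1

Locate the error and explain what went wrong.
Step 2: Cancel (y - 1) from both sides: y + 3 = y - 1

Step 2 cancels (y - 1) from both sides. This is only valid if (y - 1) ≠ 0, i.e., y ≠ 1. When y = 1, both sides equal zero regardless of the other factors. The correct approach requires considering y = 1 as a separate case.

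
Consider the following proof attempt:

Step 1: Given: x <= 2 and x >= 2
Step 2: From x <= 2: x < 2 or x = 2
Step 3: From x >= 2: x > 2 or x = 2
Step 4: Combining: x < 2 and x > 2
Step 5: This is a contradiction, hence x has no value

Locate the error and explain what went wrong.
Step 4: Combining: x < 2 and x > 2

Step 4 incorrectly combines the conditions. From x <= 2 and x >= 2, the intersection is x = 2. The error treats the 'or' cases as 'and' requirements. The correct conclusion is that x = 2 is the unique solution, not that no solution exists.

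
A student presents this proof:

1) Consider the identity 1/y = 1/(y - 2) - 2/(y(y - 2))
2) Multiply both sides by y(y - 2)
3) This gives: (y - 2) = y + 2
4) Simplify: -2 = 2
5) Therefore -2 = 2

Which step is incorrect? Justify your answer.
Step 3: This gives: (y - 2) = y + 2

Step 3 makes a sign error when clearing denominators. Multiplying -2/(y(y - 2)) by y(y - 2) gives -2, not +2. The correct result is (y - 2) = y - 2, which is trivially true, not (y - 2) = y + 2. (Step 1 is a valid identity: 1/(y - 2) - 2/(y(y - 2)) = (y - 2)/(y(y - 2)) = 1/y.)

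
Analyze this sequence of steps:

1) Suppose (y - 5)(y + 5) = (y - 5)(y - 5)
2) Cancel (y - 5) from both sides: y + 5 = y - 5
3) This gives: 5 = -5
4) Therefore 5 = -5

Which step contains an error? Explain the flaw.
Step 2: Cancel (y - 5) from both sides: y + 5 = y - 5

Step 2 cancels (y - 5) from both sides. This is only valid if (y - 5) ≠ 0, i.e., y ≠ 5. When y = 5, both sides equal zero regardless of the other factors. The correct approach requires considering y = 5 as a separate case.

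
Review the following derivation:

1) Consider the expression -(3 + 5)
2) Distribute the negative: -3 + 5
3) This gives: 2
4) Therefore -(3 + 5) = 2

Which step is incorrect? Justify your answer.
Step 2: Distribute the negative: -3 + 5

Step 2 incorrectly distributes the negative sign. The correct distribution is -(3 + 5) = -3 - 5 = -8. The negative must be applied to both terms, not just the first. The error treats -(3 + 5) as -3 + 5, which equals 2 instead of -8.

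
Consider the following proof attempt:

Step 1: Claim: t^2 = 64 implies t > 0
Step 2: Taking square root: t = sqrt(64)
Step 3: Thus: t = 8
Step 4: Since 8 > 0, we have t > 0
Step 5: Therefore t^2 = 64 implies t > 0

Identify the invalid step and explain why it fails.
Step 2: Taking square root: t = sqrt(64)

Step 2 takes the square root and assumes the positive root only. The equation t^2 = 64 actually has two solutions: t = 8 and t = -8. The proof silently assumes t > 0 without justification, then uses this assumption to conclude t > 0, which is circular. The counterexample t = -8 shows the claim is false.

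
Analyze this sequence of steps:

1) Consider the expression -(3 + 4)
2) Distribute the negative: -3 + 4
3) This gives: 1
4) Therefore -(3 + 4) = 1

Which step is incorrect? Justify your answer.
Step 2: Distribute the negative: -3 + 4

Step 2 incorrectly distributes the negative sign. The correct distribution is -(3 + 4) = -3 - 4 = -7. The negative must be applied to both terms, not just the first. The error treats -(3 + 4) as -3 + 4, which equals 1 instead of -7.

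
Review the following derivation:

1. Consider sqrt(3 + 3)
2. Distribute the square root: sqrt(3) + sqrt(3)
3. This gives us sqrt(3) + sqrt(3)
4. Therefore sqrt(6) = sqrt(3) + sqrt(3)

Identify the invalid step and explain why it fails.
Step 2: Distribute the square root: sqrt(3) + sqrt(3)

Step 2 incorrectly 'distributes' the square root over addition. The square root function does not distribute: sqrt(a + b) ≠ sqrt(a) + sqrt(b). In fact, sqrt(3 + 3) = sqrt(6) ≈ 2.4495, while sqrt(3) + sqrt(3) ≈ 3.4641.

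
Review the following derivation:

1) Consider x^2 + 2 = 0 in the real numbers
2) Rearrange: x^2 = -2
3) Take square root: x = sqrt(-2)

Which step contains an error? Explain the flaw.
Step 3: Take square root: x = sqrt(-2)

Step 3 takes the square root of -2, which is negative. In the real number system, the square root of a negative number is undefined. The equation x^2 + 2 = 0 has no real solutions. Square roots of negative numbers only exist in the complex numbers.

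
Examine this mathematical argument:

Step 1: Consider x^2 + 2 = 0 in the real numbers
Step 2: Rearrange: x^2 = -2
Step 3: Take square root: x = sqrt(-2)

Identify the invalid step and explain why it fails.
Step 3: Take square root: x = sqrt(-2)

Step 3 takes the square root of -2, which is negative. In the real number system, the square root of a negative number is undefined. The equation x^2 + 2 = 0 has no real solutions. Square roots of negative numbers only exist in the complex numbers.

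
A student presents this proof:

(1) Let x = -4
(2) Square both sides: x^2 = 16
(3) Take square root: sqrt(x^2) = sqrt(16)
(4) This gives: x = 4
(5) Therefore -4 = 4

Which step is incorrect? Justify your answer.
Step 4: This gives: x = 4

Step 4 incorrectly states that sqrt(x^2) = x. The correct identity is sqrt(x^2) = |x|. Since x = -4 < 0, we have sqrt(x^2) = |-4| = 4, not x = -4.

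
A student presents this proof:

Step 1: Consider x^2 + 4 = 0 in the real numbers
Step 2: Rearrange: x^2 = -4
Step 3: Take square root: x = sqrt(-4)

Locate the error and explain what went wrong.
Step 3: Take square root: x = sqrt(-4)

Step 3 takes the square root of -4, which is negative. In the real number system, the square root of a negative number is undefined. The equation x^2 + 4 = 0 has no real solutions. Square roots of negative numbers only exist in the complex numbers.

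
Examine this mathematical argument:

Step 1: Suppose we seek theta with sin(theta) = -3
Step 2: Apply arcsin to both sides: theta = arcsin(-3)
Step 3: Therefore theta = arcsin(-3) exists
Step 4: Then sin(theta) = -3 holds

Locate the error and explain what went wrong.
Step 2: Apply arcsin to both sides: theta = arcsin(-3)

Step 2 applies arcsin to -3. However, arcsin(x) is only defined for x in [-1, 1] because sin(theta) can only produce values in that range. Since |-3| > 1, arcsin(-3) is undefined. There is no angle whose sine equals -3.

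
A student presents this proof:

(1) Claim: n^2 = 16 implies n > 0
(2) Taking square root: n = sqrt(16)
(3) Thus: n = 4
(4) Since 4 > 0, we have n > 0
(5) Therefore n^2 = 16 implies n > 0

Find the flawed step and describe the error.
Step 2: Taking square root: n = sqrt(16)

Step 2 takes the square root and assumes the positive root only. The equation n^2 = 16 actually has two solutions: n = 4 and n = -4. The proof silently assumes n > 0 without justification, then uses this assumption to conclude n > 0, which is circular. The counterexample n = -4 shows the claim is false.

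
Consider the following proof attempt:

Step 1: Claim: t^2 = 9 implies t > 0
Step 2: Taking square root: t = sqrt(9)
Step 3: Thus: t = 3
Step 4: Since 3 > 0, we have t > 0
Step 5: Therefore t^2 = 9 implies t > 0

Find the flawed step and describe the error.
Step 2: Taking square root: t = sqrt(9)

Step 2 takes the square root and assumes the positive root only. The equation t^2 = 9 actually has two solutions: t = 3 and t = -3. The proof silently assumes t > 0 without justification, then uses this assumption to conclude t > 0, which is circular. The counterexample t = -3 shows the claim is false.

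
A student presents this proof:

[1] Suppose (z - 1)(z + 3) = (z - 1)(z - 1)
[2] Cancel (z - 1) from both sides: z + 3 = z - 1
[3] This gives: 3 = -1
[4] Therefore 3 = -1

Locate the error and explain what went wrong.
Step 2: Cancel (z - 1) from both sides: z + 3 = z - 1

Step 2 cancels (z - 1) from both sides. This is only valid if (z - 1) ≠ 0, i.e., z ≠ 1. When z = 1, both sides equal zero regardless of the other factors. The correct approach requires considering z = 1 as a separate case.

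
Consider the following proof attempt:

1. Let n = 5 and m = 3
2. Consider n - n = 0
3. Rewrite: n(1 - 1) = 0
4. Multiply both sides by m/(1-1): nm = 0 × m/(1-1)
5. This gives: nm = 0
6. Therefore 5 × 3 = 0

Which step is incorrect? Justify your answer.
Step 4: Multiply both sides by m/(1-1): nm = 0 × m/(1-1)

Step 4 multiplies both sides by m/(1-1). However, 1-1 = 0, so this is multiplication by m/0, which is undefined. We cannot multiply by an undefined expression.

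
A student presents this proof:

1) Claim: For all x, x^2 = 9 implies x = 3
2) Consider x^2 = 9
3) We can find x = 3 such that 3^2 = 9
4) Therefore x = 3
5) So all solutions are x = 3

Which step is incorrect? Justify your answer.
Step 4: Therefore x = 3

Step 4 incorrectly concludes that x = 3 is the only solution. The proof shows that x = 3 is A solution (existence), but does not show it is the ONLY solution (uniqueness). In fact, x = -3 is also a solution since (-3)^2 = 9. Finding one solution doesn't prove there are no others.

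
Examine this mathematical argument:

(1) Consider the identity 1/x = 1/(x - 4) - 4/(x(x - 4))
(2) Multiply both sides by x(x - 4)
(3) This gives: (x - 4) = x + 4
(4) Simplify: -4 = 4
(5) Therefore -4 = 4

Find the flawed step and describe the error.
Step 3: This gives: (x - 4) = x + 4

Step 3 makes a sign error when clearing denominators. Multiplying -4/(x(x - 4)) by x(x - 4) gives -4, not +4. The correct result is (x - 4) = x - 4, which is trivially true, not (x - 4) = x + 4. (Step 1 is a valid identity: 1/(x - 4) - 4/(x(x - 4)) = (x - 4)/(x(x - 4)) = 1/x.)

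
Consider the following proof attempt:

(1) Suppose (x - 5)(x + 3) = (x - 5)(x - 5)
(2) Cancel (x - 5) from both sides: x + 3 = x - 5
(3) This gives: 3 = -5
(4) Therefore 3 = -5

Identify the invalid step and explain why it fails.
Step 2: Cancel (x - 5) from both sides: x + 3 = x - 5

Step 2 cancels (x - 5) from both sides. This is only valid if (x - 5) ≠ 0, i.e., x ≠ 5. When x = 5, both sides equal zero regardless of the other factors. The correct approach requires considering x = 5 as a separate case.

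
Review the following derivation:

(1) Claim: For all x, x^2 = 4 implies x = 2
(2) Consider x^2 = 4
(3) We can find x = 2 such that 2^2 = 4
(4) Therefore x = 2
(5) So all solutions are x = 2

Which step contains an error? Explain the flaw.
Step 4: Therefore x = 2

Step 4 incorrectly concludes that x = 2 is the only solution. The proof shows that x = 2 is A solution (existence), but does not show it is the ONLY solution (uniqueness). In fact, x = -2 is also a solution since (-2)^2 = 4. Finding one solution doesn't prove there are no others.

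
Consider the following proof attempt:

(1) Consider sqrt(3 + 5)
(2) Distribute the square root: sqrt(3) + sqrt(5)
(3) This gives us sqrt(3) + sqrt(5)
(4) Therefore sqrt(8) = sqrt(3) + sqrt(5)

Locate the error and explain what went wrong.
Step 2: Distribute the square root: sqrt(3) + sqrt(5)

Step 2 incorrectly 'distributes' the square root over addition. The square root function does not distribute: sqrt(a + b) ≠ sqrt(a) + sqrt(b). In fact, sqrt(3 + 5) = sqrt(8) ≈ 2.8284, while sqrt(3) + sqrt(5) ≈ 3.9681.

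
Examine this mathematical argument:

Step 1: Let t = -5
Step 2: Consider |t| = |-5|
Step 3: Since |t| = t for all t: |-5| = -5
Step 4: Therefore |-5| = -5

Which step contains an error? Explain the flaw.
Step 3: Since |t| = t for all t: |-5| = -5

Step 3 incorrectly states that |t| = t for all t. The correct definition is |t| = t when t >= 0, and |t| = -t when t < 0. Since -5 < 0, we have |-5| = -(-5) = 5, not -5.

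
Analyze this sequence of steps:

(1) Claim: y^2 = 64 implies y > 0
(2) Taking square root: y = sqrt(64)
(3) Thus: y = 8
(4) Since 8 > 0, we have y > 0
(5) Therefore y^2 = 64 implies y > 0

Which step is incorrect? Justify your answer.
Step 2: Taking square root: y = sqrt(64)

Step 2 takes the square root and assumes the positive root only. The equation y^2 = 64 actually has two solutions: y = 8 and y = -8. The proof silently assumes y > 0 without justification, then uses this assumption to conclude y > 0, which is circular. The counterexample y = -8 shows the claim is false.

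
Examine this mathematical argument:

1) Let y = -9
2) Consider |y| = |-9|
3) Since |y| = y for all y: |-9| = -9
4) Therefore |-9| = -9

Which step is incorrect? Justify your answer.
Step 3: Since |y| = y for all y: |-9| = -9

Step 3 incorrectly states that |y| = y for all y. The correct definition is |y| = y when y >= 0, and |y| = -y when y < 0. Since -9 < 0, we have |-9| = -(-9) = 9, not -9.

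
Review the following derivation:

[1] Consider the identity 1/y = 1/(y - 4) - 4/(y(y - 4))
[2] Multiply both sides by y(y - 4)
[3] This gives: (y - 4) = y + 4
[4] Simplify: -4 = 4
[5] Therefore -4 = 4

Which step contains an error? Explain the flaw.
Step 3: This gives: (y - 4) = y + 4

Step 3 makes a sign error when clearing denominators. Multiplying -4/(y(y - 4)) by y(y - 4) gives -4, not +4. The correct result is (y - 4) = y - 4, which is trivially true, not (y - 4) = y + 4. (Step 1 is a valid identity: 1/(y - 4) - 4/(y(y - 4)) = (y - 4)/(y(y - 4)) = 1/y.)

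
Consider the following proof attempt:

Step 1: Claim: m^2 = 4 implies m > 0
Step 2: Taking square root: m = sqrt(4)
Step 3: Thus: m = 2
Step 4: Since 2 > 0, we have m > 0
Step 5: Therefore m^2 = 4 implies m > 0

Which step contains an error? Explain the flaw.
Step 2: Taking square root: m = sqrt(4)

Step 2 takes the square root and assumes the positive root only. The equation m^2 = 4 actually has two solutions: m = 2 and m = -2. The proof silently assumes m > 0 without justification, then uses this assumption to conclude m > 0, which is circular. The counterexample m = -2 shows the claim is false.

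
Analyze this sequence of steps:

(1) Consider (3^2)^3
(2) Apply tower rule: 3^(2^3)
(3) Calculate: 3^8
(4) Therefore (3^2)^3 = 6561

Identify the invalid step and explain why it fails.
Step 2: Apply tower rule: 3^(2^3)

Step 2 incorrectly states that (a^b)^c = a^(b^c). The correct rule is (a^b)^c = a^(b×c). The actual value is (3^2)^3 = 3^6 = 729, not 3^8 = 6561.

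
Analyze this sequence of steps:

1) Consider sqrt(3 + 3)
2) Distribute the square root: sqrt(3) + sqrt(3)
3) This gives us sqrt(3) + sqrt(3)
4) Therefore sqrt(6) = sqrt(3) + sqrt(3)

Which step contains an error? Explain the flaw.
Step 2: Distribute the square root: sqrt(3) + sqrt(3)

Step 2 incorrectly 'distributes' the square root over addition. The square root function does not distribute: sqrt(a + b) ≠ sqrt(a) + sqrt(b). In fact, sqrt(3 + 3) = sqrt(6) ≈ 2.4495, while sqrt(3) + sqrt(3) ≈ 3.4641.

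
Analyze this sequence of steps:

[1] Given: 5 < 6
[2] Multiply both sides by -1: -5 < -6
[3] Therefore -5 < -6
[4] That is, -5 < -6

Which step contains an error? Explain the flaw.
Step 2: Multiply both sides by -1: -5 < -6

Step 2 multiplies both sides by -1 but fails to reverse the inequality sign. When multiplying (or dividing) an inequality by a negative number, the direction must be reversed. Since 5 < 6, we should get -5 > -6, i.e., -5 > -6.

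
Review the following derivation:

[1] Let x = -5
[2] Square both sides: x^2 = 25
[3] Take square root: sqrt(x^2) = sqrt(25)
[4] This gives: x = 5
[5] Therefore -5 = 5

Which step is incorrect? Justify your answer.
Step 4: This gives: x = 5

Step 4 incorrectly states that sqrt(x^2) = x. The correct identity is sqrt(x^2) = |x|. Since x = -5 < 0, we have sqrt(x^2) = |-5| = 5, not x = -5.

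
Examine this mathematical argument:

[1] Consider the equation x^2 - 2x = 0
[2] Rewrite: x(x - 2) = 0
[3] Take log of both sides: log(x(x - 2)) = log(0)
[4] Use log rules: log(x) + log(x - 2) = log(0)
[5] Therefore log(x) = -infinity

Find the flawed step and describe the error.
Step 3: Take log of both sides: log(x(x - 2)) = log(0)

Step 3 takes the logarithm of both sides, resulting in log(0) on the right side. The logarithm is only defined for positive numbers; log(0) is undefined (approaches negative infinity). This operation is invalid.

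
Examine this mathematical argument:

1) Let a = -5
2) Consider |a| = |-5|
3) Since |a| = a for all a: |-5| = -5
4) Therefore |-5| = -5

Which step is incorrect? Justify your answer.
Step 3: Since |a| = a for all a: |-5| = -5

Step 3 incorrectly states that |a| = a for all a. The correct definition is |a| = a when a >= 0, and |a| = -a when a < 0. Since -5 < 0, we have |-5| = -(-5) = 5, not -5.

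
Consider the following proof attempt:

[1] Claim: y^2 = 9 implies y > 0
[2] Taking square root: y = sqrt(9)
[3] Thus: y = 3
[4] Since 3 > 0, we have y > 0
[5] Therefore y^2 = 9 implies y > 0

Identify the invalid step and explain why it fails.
Step 2: Taking square root: y = sqrt(9)

Step 2 takes the square root and assumes the positive root only. The equation y^2 = 9 actually has two solutions: y = 3 and y = -3. The proof silently assumes y > 0 without justification, then uses this assumption to conclude y > 0, which is circular. The counterexample y = -3 shows the claim is false.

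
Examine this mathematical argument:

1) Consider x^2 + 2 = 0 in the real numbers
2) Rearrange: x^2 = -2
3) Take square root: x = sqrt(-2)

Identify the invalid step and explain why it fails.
Step 3: Take square root: x = sqrt(-2)

Step 3 takes the square root of -2, which is negative. In the real number system, the square root of a negative number is undefined. The equation x^2 + 2 = 0 has no real solutions. Square roots of negative numbers only exist in the complex numbers.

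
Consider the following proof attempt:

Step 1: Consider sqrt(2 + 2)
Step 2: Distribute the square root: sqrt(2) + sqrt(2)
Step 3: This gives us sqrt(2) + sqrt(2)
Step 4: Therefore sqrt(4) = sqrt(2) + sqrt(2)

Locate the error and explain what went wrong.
Step 2: Distribute the square root: sqrt(2) + sqrt(2)

Step 2 incorrectly 'distributes' the square root over addition. The square root function does not distribute: sqrt(a + b) ≠ sqrt(a) + sqrt(b). In fact, sqrt(2 + 2) = sqrt(4) ≈ 2.0000, while sqrt(2) + sqrt(2) ≈ 2.8284.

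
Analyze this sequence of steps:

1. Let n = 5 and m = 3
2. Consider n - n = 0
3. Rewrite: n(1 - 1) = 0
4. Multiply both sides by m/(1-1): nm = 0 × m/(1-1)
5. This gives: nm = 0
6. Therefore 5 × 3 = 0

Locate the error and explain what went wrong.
Step 4: Multiply both sides by m/(1-1): nm = 0 × m/(1-1)

Step 4 multiplies both sides by m/(1-1). However, 1-1 = 0, so this is multiplication by m/0, which is undefined. We cannot multiply by an undefined expression.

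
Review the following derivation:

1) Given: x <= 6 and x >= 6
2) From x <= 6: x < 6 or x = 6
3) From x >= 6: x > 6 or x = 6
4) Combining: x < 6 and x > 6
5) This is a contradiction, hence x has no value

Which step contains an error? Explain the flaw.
Step 4: Combining: x < 6 and x > 6

Step 4 incorrectly combines the conditions. From x <= 6 and x >= 6, the intersection is x = 6. The error treats the 'or' cases as 'and' requirements. The correct conclusion is that x = 6 is the unique solution, not that no solution exists.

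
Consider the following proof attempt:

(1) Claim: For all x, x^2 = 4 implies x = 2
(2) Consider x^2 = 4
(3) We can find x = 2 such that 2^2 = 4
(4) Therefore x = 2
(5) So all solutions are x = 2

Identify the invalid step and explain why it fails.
Step 4: Therefore x = 2

Step 4 incorrectly concludes that x = 2 is the only solution. The proof shows that x = 2 is A solution (existence), but does not show it is the ONLY solution (uniqueness). In fact, x = -2 is also a solution since (-2)^2 = 4. Finding one solution doesn't prove there are no others.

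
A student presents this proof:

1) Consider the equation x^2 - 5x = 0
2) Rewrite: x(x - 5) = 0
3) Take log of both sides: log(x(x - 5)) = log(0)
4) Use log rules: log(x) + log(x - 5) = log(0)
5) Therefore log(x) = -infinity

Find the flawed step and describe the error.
Step 3: Take log of both sides: log(x(x - 5)) = log(0)

Step 3 takes the logarithm of both sides, resulting in log(0) on the right side. The logarithm is only defined for positive numbers; log(0) is undefined (approaches negative infinity). This operation is invalid.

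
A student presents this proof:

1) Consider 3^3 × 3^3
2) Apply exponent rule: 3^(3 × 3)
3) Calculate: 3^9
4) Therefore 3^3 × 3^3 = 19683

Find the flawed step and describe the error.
Step 2: Apply exponent rule: 3^(3 × 3)

Step 2 incorrectly states that a^b × a^c = a^(b×c). The correct rule is a^b × a^c = a^(b+c). The actual value is 3^3 × 3^3 = 3^6 = 729, not 3^9 = 19683.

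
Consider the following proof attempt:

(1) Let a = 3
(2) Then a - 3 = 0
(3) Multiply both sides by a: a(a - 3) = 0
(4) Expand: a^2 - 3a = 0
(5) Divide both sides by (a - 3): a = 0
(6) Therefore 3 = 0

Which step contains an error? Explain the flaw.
Step 5: Divide both sides by (a - 3): a = 0

Step 5 divides both sides by (a - 3). However, since a = 3, we have (a - 3) = 0. Division by zero is undefined, making this step invalid.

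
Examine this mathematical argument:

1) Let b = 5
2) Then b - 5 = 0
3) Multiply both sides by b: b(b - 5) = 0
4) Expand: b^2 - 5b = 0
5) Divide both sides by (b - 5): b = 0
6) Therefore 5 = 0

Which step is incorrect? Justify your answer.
Step 5: Divide both sides by (b - 5): b = 0

Step 5 divides both sides by (b - 5). However, since b = 5, we have (b - 5) = 0. Division by zero is undefined, making this step invalid.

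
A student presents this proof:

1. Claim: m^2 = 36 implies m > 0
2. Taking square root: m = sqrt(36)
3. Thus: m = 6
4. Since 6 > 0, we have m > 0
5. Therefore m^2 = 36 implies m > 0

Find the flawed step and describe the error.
Step 2: Taking square root: m = sqrt(36)

Step 2 takes the square root and assumes the positive root only. The equation m^2 = 36 actually has two solutions: m = 6 and m = -6. The proof silently assumes m > 0 without justification, then uses this assumption to conclude m > 0, which is circular. The counterexample m = -6 shows the claim is false.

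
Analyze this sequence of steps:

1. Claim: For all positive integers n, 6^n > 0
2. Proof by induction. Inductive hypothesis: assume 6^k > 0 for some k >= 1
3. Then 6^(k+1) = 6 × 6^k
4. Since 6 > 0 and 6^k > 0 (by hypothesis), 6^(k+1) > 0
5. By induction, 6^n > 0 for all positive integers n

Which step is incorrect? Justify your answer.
Step 5: By induction, 6^n > 0 for all positive integers n

Step 5 concludes the proof by induction, but no base case was ever established. A valid induction proof requires: (1) a base case proving 6^1 > 0, and (2) an inductive step showing IF 6^k > 0 THEN 6^(k+1) > 0. Steps 2-4 correctly establish the inductive step, but without the base case the conclusion in step 5 does not follow.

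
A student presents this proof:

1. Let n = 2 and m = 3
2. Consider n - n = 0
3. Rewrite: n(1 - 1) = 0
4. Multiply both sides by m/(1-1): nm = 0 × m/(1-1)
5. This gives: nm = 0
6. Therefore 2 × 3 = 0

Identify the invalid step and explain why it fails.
Step 4: Multiply both sides by m/(1-1): nm = 0 × m/(1-1)

Step 4 multiplies both sides by m/(1-1). However, 1-1 = 0, so this is multiplication by m/0, which is undefined. We cannot multiply by an undefined expression.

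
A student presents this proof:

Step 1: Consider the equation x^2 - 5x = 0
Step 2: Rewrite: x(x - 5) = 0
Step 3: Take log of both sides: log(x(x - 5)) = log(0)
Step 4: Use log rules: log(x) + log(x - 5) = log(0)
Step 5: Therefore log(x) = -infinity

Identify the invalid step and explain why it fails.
Step 3: Take log of both sides: log(x(x - 5)) = log(0)

Step 3 takes the logarithm of both sides, resulting in log(0) on the right side. The logarithm is only defined for positive numbers; log(0) is undefined (approaches negative infinity). This operation is invalid.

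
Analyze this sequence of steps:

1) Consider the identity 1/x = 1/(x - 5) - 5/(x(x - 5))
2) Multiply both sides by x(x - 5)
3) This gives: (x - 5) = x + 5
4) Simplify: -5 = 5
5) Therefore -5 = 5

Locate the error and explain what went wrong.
Step 3: This gives: (x - 5) = x + 5

Step 3 makes a sign error when clearing denominators. Multiplying -5/(x(x - 5)) by x(x - 5) gives -5, not +5. The correct result is (x - 5) = x - 5, which is trivially true, not (x - 5) = x + 5. (Step 1 is a valid identity: 1/(x - 5) - 5/(x(x - 5)) = (x - 5)/(x(x - 5)) = 1/x.)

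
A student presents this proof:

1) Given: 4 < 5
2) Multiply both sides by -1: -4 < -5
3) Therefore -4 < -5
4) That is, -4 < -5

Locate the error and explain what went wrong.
Step 2: Multiply both sides by -1: -4 < -5

Step 2 multiplies both sides by -1 but fails to reverse the inequality sign. When multiplying (or dividing) an inequality by a negative number, the direction must be reversed. Since 4 < 5, we should get -4 > -5, i.e., -4 > -5.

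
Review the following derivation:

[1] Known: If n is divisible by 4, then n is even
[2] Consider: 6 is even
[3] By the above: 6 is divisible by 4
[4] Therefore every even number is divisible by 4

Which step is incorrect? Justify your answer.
Step 3: By the above: 6 is divisible by 4

Step 3 commits the fallacy of affirming the consequent. The known fact 'divisible by 4 → even' does NOT imply 'even → divisible by 4'. That would be the converse, which is false. For example, 6 is even but 6 ÷ 4 = 1.50, which is not an integer.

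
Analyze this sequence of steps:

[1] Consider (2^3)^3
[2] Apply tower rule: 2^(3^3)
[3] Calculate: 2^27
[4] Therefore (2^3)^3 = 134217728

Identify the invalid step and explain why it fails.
Step 2: Apply tower rule: 2^(3^3)

Step 2 incorrectly states that (a^b)^c = a^(b^c). The correct rule is (a^b)^c = a^(b×c). The actual value is (2^3)^3 = 2^9 = 512, not 2^27 = 134217728.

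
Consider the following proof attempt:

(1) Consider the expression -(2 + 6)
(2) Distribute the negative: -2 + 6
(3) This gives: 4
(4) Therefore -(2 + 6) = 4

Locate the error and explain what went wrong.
Step 2: Distribute the negative: -2 + 6

Step 2 incorrectly distributes the negative sign. The correct distribution is -(2 + 6) = -2 - 6 = -8. The negative must be applied to both terms, not just the first. The error treats -(2 + 6) as -2 + 6, which equals 4 instead of -8.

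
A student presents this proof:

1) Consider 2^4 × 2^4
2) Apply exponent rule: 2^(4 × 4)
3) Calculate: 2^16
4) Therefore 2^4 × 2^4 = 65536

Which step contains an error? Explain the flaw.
Step 2: Apply exponent rule: 2^(4 × 4)

Step 2 incorrectly states that a^b × a^c = a^(b×c). The correct rule is a^b × a^c = a^(b+c). The actual value is 2^4 × 2^4 = 2^8 = 256, not 2^16 = 65536.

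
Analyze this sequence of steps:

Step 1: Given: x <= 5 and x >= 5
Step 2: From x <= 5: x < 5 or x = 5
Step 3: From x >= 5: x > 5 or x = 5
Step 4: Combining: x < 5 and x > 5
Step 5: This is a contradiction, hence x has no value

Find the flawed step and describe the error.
Step 4: Combining: x < 5 and x > 5

Step 4 incorrectly combines the conditions. From x <= 5 and x >= 5, the intersection is x = 5. The error treats the 'or' cases as 'and' requirements. The correct conclusion is that x = 5 is the unique solution, not that no solution exists.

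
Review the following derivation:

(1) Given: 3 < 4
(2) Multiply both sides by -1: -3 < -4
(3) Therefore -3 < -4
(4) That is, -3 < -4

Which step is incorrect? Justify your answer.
Step 2: Multiply both sides by -1: -3 < -4

Step 2 multiplies both sides by -1 but fails to reverse the inequality sign. When multiplying (or dividing) an inequality by a negative number, the direction must be reversed. Since 3 < 4, we should get -3 > -4, i.e., -3 > -4.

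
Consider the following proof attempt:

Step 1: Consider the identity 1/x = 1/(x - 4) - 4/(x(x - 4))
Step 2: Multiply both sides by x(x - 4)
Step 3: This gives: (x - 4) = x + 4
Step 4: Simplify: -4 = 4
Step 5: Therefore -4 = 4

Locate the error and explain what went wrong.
Step 3: This gives: (x - 4) = x + 4

Step 3 makes a sign error when clearing denominators. Multiplying -4/(x(x - 4)) by x(x - 4) gives -4, not +4. The correct result is (x - 4) = x - 4, which is trivially true, not (x - 4) = x + 4. (Step 1 is a valid identity: 1/(x - 4) - 4/(x(x - 4)) = (x - 4)/(x(x - 4)) = 1/x.)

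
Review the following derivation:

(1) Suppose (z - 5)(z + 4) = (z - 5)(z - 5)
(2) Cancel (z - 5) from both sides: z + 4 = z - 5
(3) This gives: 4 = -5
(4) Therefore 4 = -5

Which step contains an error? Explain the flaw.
Step 2: Cancel (z - 5) from both sides: z + 4 = z - 5

Step 2 cancels (z - 5) from both sides. This is only valid if (z - 5) ≠ 0, i.e., z ≠ 5. When z = 5, both sides equal zero regardless of the other factors. The correct approach requires considering z = 5 as a separate case.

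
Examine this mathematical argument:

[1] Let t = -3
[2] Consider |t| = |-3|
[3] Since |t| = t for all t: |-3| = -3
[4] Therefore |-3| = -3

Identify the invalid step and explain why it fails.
Step 3: Since |t| = t for all t: |-3| = -3

Step 3 incorrectly states that |t| = t for all t. The correct definition is |t| = t when t >= 0, and |t| = -t when t < 0. Since -3 < 0, we have |-3| = -(-3) = 3, not -3.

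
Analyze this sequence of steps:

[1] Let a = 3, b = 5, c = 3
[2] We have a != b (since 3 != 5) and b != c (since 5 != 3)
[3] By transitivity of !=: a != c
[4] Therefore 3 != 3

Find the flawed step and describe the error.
Step 3: By transitivity of !=: a != c

Step 3 incorrectly applies transitivity to the '!=' relation. Transitivity states: if a R b and b R c, then a R c. However, '!=' is not transitive. Counterexample: 3 != 5 and 5 != 3, but 3 = 3 (both equal 3). Transitivity holds for relations like <, <=, =, but not for !=.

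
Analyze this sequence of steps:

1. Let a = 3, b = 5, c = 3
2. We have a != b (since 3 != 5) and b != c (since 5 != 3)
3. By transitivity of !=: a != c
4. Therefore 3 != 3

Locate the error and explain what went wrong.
Step 3: By transitivity of !=: a != c

Step 3 incorrectly applies transitivity to the '!=' relation. Transitivity states: if a R b and b R c, then a R c. However, '!=' is not transitive. Counterexample: 3 != 5 and 5 != 3, but 3 = 3 (both equal 3). Transitivity holds for relations like <, <=, =, but not for !=.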